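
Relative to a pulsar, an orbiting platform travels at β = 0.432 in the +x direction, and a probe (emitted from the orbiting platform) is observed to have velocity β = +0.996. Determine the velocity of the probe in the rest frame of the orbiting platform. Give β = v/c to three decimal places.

β = +0.990

Invert the composition law: u' = (u − v)/(1 − uv/c²).
u' = (0.996 − 0.432) / (1 − (0.996)(0.432)) = 0.5640/0.5697 = 0.9899.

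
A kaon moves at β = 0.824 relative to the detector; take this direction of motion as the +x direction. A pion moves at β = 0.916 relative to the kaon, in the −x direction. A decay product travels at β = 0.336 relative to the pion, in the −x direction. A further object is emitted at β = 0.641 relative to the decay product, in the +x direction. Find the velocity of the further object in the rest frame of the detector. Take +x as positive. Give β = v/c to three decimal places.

Apply u = (u' + v)/(1 + u'v/c²) successively, working outward toward the detector.
Start: velocity of the kaon relative to the detector = 0.8240c.
Compose with the pion (u' = -0.916 in the kaon frame): u_1 = (-0.916 + 0.824) / (1 + (-0.916)·0.824) = -0.0920/0.2452 = -0.3752.
Compose with the decay product (u' = -0.336 in the pion frame): u_2 = (-0.336 + (-0.375)) / (1 + (-0.336)·(-0.375)) = -0.7112/1.1261 = -0.6316.
Compose with the further object (u' = 0.641 in the decay product frame): u_3 = (0.641 + (-0.632)) / (1 + 0.641·(-0.632)) = 0.0094/0.5952 = 0.0159.

β = +0.016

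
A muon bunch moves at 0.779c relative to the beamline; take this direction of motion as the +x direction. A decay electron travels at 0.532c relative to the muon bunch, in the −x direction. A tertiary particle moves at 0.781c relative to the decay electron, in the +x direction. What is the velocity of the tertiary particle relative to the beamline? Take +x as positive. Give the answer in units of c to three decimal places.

+0.905c

Apply u = (u' + v)/(1 + u'v/c²) successively, working outward toward the beamline.
Start: velocity of the muon bunch relative to the beamline = 0.7790c.
Compose with the decay electron (u' = -0.532 in the muon bunch frame): u_1 = (-0.532 + 0.779) / (1 + (-0.532)·0.779) = 0.2470/0.5856 = 0.4218.
Compose with the tertiary particle (u' = 0.781 in the decay electron frame): u_2 = (0.781 + 0.422) / (1 + 0.781·0.422) = 1.2028/1.3294 = 0.9048.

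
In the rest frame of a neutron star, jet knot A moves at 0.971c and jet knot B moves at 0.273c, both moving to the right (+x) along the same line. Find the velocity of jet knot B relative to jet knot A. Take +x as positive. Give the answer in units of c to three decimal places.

-0.950c

β_A = 0.971, β_B = 0.273.
Transform to A's frame with the inverse velocity-addition law: u' = (u − v)/(1 − uv/c²), taking u = β_B and v = β_A.
u' = (0.273 − 0.971) / (1 − (0.971)(0.273)) = -0.6980/0.7349 = -0.9498.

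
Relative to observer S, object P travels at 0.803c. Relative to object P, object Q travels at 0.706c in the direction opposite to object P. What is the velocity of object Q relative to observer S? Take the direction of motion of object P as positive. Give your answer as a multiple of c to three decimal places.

+0.224c

With v = 0.803 and u' = -0.706 (in units of c),
u = (u' + v)/(1 + u'v/c²):
u = (-0.706 + 0.803) / (1 + (-0.706)·0.803) = 0.0970/0.4331 = 0.2240
(Galilean addition would give +0.097c.)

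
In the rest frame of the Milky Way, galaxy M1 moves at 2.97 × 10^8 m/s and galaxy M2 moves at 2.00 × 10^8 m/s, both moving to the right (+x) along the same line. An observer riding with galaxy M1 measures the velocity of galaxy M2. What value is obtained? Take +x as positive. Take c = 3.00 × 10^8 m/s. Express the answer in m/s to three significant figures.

-2.85 × 10^8 m/s

β_A = 0.990, β_B = 0.667 (dividing each by c = 3.00 × 10^8 m/s).
Transform to A's frame with the inverse velocity-addition law: u' = (u − v)/(1 − uv/c²), taking u = β_B and v = β_A.
u' = (0.667 − 0.990) / (1 − (0.990)(0.667)) = -0.3233/0.3400 = -0.9510.
u' = -0.9510 × 3.00 × 10^8 m/s.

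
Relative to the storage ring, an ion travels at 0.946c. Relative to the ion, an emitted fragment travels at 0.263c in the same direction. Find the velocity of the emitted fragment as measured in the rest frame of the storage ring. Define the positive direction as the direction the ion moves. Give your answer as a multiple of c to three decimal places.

With v = 0.946 and u' = 0.263 (in units of c),
u = (u' + v)/(1 + u'v/c²):
u = (0.263 + 0.946) / (1 + 0.263·0.946) = 1.2090/1.2488 = 0.9681

0.968c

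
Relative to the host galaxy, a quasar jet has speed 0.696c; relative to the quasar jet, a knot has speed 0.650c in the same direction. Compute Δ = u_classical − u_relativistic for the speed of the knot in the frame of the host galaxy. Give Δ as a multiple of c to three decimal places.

Δ = 0.419c

Galilean: u_cl = 0.650 + 0.696 = 1.3460.
Relativistic: u_rel = (0.650 + 0.696) / (1 + 0.650·0.696) = 1.3460/1.4524 = 0.9267.
Δ = 1.3460 − 0.9267 = 0.4193.
(The classical prediction exceeds c; the relativistic result does not.)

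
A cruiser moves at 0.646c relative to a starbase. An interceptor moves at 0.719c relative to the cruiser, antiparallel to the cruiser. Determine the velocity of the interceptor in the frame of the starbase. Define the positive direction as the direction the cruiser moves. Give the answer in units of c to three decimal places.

With v = 0.646 and u' = -0.719 (in units of c),
u = (u' + v)/(1 + u'v/c²):
u = (-0.719 + 0.646) / (1 + (-0.719)·0.646) = -0.0730/0.5355 = -0.1363
(Galilean addition would give -0.073c.)

-0.136c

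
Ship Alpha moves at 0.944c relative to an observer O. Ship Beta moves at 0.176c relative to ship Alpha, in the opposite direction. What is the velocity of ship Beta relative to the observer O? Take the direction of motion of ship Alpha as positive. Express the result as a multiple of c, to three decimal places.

+0.921c

With v = 0.944 and u' = -0.176 (in units of c),
u = (u' + v)/(1 + u'v/c²):
u = (-0.176 + 0.944) / (1 + (-0.176)·0.944) = 0.7680/0.8339 = 0.9210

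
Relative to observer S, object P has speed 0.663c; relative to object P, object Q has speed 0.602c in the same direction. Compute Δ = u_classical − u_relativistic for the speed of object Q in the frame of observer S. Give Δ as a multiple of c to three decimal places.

Δ = 0.361c

Galilean: u_cl = 0.602 + 0.663 = 1.2650.
Relativistic: u_rel = (0.602 + 0.663) / (1 + 0.602·0.663) = 1.2650/1.3991 = 0.9041.
Δ = 1.2650 − 0.9041 = 0.3609.
(The classical prediction exceeds c; the relativistic result does not.)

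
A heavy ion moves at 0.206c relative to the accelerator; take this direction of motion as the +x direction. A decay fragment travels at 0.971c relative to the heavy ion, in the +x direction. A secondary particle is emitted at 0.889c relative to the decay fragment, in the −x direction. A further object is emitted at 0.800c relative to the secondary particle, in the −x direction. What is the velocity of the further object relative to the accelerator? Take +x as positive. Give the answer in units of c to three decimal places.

-0.195c

Apply u = (u' + v)/(1 + u'v/c²) successively, working outward toward the accelerator.
Start: velocity of the heavy ion relative to the accelerator = 0.2060c.
Compose with the decay fragment (u' = 0.971 in the heavy ion frame): u_1 = (0.971 + 0.206) / (1 + 0.971·0.206) = 1.1770/1.2000 = 0.9808.
Compose with the secondary particle (u' = -0.889 in the decay fragment frame): u_2 = (-0.889 + 0.981) / (1 + (-0.889)·0.981) = 0.0918/0.1281 = 0.7170.
Compose with the further object (u' = -0.800 in the secondary particle frame): u_3 = (-0.800 + 0.717) / (1 + (-0.800)·0.717) = -0.0830/0.4264 = -0.1947.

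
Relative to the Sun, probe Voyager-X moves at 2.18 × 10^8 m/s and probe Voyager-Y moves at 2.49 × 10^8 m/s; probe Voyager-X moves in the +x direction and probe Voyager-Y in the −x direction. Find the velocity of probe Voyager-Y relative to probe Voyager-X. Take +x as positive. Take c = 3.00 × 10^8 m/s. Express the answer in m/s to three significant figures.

-2.91 × 10^8 m/s

β_A = 0.727, β_B = -0.830 (dividing each by c = 3.00 × 10^8 m/s).
Transform to A's frame with the inverse velocity-addition law: u' = (u − v)/(1 − uv/c²), taking u = β_B and v = β_A.
u' = (-0.830 − 0.727) / (1 − (0.727)(-0.830)) = -1.5567/1.6031 = -0.9710.
u' = -0.9710 × 3.00 × 10^8 m/s.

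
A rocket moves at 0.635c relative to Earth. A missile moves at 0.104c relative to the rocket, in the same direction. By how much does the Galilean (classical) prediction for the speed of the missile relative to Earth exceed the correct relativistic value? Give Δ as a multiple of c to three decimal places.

Δ = 0.046c

Galilean: u_cl = 0.104 + 0.635 = 0.7390.
Relativistic: u_rel = (0.104 + 0.635) / (1 + 0.104·0.635) = 0.7390/1.0660 = 0.6932.
Δ = 0.7390 − 0.6932 = 0.0458.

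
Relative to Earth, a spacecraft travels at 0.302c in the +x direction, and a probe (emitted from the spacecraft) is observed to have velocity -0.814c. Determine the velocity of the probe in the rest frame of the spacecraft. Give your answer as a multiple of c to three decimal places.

Invert the composition law: u' = (u − v)/(1 − uv/c²).
u' = (-0.814 − 0.302) / (1 − (-0.814)(0.302)) = -1.1160/1.2458 = -0.8958.

-0.896c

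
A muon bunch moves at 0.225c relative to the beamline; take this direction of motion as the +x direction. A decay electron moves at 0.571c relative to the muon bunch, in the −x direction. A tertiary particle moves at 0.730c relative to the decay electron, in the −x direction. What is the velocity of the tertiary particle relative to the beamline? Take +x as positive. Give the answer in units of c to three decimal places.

-0.874c

Apply u = (u' + v)/(1 + u'v/c²) successively, working outward toward the beamline.
Start: velocity of the muon bunch relative to the beamline = 0.2250c.
Compose with the decay electron (u' = -0.571 in the muon bunch frame): u_1 = (-0.571 + 0.225) / (1 + (-0.571)·0.225) = -0.3460/0.8715 = -0.3970.
Compose with the tertiary particle (u' = -0.730 in the decay electron frame): u_2 = (-0.730 + (-0.397)) / (1 + (-0.730)·(-0.397)) = -1.1270/1.2898 = -0.8738.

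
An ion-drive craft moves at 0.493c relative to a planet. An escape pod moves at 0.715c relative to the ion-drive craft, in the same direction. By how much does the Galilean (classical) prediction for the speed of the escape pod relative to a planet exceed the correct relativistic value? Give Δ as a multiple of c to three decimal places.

Δ = 0.315c

Galilean: u_cl = 0.715 + 0.493 = 1.2080.
Relativistic: u_rel = (0.715 + 0.493) / (1 + 0.715·0.493) = 1.2080/1.3525 = 0.8932.
Δ = 1.2080 − 0.8932 = 0.3148.
(The classical prediction exceeds c; the relativistic result does not.)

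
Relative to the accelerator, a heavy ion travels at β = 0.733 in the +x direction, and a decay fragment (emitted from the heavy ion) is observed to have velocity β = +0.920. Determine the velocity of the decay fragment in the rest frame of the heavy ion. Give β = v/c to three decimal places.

β = +0.574

Invert the composition law: u' = (u − v)/(1 − uv/c²).
u' = (0.920 − 0.733) / (1 − (0.920)(0.733)) = 0.1870/0.3256 = 0.5743.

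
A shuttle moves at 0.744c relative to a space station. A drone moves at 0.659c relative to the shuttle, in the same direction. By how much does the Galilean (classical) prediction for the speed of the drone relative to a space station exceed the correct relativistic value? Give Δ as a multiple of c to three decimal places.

Δ = 0.462c

Galilean: u_cl = 0.659 + 0.744 = 1.4030.
Relativistic: u_rel = (0.659 + 0.744) / (1 + 0.659·0.744) = 1.4030/1.4903 = 0.9414.
Δ = 1.4030 − 0.9414 = 0.4616.
(The classical prediction exceeds c; the relativistic result does not.)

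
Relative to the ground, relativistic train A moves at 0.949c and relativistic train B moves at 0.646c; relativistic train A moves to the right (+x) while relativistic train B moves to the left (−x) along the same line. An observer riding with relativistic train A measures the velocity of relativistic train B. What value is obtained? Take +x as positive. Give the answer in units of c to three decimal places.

β_A = 0.949, β_B = -0.646.
Transform to A's frame with the inverse velocity-addition law: u' = (u − v)/(1 − uv/c²), taking u = β_B and v = β_A.
u' = (-0.646 − 0.949) / (1 − (0.949)(-0.646)) = -1.5950/1.6131 = -0.9888.

-0.989c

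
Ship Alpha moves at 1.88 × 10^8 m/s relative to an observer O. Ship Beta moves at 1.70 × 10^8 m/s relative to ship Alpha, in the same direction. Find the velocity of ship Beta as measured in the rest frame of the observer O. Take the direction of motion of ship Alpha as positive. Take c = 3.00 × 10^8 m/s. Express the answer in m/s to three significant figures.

In units of c (dividing by 3.00 × 10^8 m/s): v = 0.627, u' = 0.567.
u = (u' + v)/(1 + u'v/c²):
u = (0.567 + 0.627) / (1 + 0.567·0.627) = 1.1933/1.3551 = 0.8806
Converting back: u = 0.8806 × 3.00 × 10^8 m/s.

2.64 × 10^8 m/s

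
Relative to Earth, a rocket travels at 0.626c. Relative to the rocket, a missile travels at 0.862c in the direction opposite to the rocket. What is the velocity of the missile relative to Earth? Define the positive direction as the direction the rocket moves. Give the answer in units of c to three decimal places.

-0.513c

With v = 0.626 and u' = -0.862 (in units of c),
u = (u' + v)/(1 + u'v/c²):
u = (-0.862 + 0.626) / (1 + (-0.862)·0.626) = -0.2360/0.4604 = -0.5126
(Galilean addition would give -0.236c.)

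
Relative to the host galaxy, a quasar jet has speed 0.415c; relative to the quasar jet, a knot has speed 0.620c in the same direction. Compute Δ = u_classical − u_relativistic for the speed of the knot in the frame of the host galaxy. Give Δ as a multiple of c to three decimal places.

Δ = 0.212c

Galilean: u_cl = 0.620 + 0.415 = 1.0350.
Relativistic: u_rel = (0.620 + 0.415) / (1 + 0.620·0.415) = 1.0350/1.2573 = 0.8232.
Δ = 1.0350 − 0.8232 = 0.2118.
(The classical prediction exceeds c; the relativistic result does not.)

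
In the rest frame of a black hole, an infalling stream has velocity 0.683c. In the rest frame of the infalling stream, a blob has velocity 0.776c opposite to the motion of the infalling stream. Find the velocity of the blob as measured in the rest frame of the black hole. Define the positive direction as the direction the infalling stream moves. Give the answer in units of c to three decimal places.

-0.198c

With v = 0.683 and u' = -0.776 (in units of c),
u = (u' + v)/(1 + u'v/c²):
u = (-0.776 + 0.683) / (1 + (-0.776)·0.683) = -0.0930/0.4700 = -0.1979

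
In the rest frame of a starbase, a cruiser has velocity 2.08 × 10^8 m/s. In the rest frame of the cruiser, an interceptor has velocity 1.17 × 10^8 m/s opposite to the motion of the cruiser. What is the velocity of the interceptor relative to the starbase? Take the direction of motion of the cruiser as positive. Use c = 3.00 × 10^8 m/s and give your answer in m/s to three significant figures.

In units of c (dividing by 3.00 × 10^8 m/s): v = 0.693, u' = -0.390.
u = (u' + v)/(1 + u'v/c²):
u = (-0.390 + 0.693) / (1 + (-0.390)·0.693) = 0.3033/0.7296 = 0.4158
(Galilean addition would give +0.303c.)
Converting back: u = 0.4158 × 3.00 × 10^8 m/s.

+1.25 × 10^8 m/s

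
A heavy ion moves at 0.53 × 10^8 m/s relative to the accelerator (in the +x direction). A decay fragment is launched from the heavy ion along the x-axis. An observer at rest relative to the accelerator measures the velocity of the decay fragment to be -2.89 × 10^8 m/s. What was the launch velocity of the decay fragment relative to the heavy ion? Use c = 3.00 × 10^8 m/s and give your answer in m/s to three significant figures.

-2.92 × 10^8 m/s

v = 0.177c, u = -0.963c.
Invert the composition law: u' = (u − v)/(1 − uv/c²).
u' = (-0.963 − 0.177) / (1 − (-0.963)(0.177)) = -1.1400/1.1702 = -0.9742.
u' = -0.9742 × 3.00 × 10^8 m/s.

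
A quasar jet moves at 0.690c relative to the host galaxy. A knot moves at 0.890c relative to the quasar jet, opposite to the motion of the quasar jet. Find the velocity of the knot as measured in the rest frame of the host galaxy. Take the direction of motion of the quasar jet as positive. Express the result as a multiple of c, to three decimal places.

-0.518c

With v = 0.690 and u' = -0.890 (in units of c),
u = (u' + v)/(1 + u'v/c²):
u = (-0.890 + 0.690) / (1 + (-0.890)·0.690) = -0.2000/0.3859 = -0.5183
(Galilean addition would give -0.200c.)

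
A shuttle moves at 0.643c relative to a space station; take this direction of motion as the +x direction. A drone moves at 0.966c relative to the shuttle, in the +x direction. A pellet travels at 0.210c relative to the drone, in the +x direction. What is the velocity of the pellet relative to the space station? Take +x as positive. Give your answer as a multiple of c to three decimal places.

Apply u = (u' + v)/(1 + u'v/c²) successively, working outward toward the space station.
Start: velocity of the shuttle relative to the space station = 0.6430c.
Compose with the drone (u' = 0.966 in the shuttle frame): u_1 = (0.966 + 0.643) / (1 + 0.966·0.643) = 1.6090/1.6211 = 0.9925.
Compose with the pellet (u' = 0.210 in the drone frame): u_2 = (0.210 + 0.993) / (1 + 0.210·0.993) = 1.2025/1.2084 = 0.9951.

0.995c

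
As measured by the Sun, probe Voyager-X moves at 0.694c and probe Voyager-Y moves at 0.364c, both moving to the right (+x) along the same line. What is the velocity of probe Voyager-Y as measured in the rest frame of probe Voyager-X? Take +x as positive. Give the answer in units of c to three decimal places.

β_A = 0.694, β_B = 0.364.
Transform to A's frame with the inverse velocity-addition law: u' = (u − v)/(1 − uv/c²), taking u = β_B and v = β_A.
u' = (0.364 − 0.694) / (1 − (0.694)(0.364)) = -0.3300/0.7474 = -0.4415.

-0.442c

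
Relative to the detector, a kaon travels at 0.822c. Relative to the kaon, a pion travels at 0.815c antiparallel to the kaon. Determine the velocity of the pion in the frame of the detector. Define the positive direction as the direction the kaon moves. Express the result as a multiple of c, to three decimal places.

With v = 0.822 and u' = -0.815 (in units of c),
u = (u' + v)/(1 + u'v/c²):
u = (-0.815 + 0.822) / (1 + (-0.815)·0.822) = 0.0070/0.3301 = 0.0212

+0.021c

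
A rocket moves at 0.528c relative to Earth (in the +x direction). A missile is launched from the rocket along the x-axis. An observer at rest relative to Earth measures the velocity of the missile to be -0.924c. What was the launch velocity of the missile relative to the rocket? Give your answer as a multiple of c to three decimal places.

Invert the composition law: u' = (u − v)/(1 − uv/c²).
u' = (-0.924 − 0.528) / (1 − (-0.924)(0.528)) = -1.4520/1.4879 = -0.9759.

-0.976c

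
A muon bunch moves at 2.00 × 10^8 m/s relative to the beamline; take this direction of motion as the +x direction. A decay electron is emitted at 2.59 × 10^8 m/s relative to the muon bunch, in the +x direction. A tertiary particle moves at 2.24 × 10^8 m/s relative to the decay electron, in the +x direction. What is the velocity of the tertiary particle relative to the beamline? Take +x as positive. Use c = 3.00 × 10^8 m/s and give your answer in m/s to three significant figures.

2.99 × 10^8 m/s

Apply u = (u' + v)/(1 + u'v/c²) successively, working outward toward the beamline.
(Dividing each given speed by c = 3.00 × 10^8 m/s to work in units of c.)
Start: velocity of the muon bunch relative to the beamline = 0.6667c.
Compose with the decay electron (u' = 0.863 in the muon bunch frame): u_1 = (0.863 + 0.667) / (1 + 0.863·0.667) = 1.5300/1.5756 = 0.9711.
Compose with the tertiary particle (u' = 0.747 in the decay electron frame): u_2 = (0.747 + 0.971) / (1 + 0.747·0.971) = 1.7178/1.7251 = 0.9958.
So u = 0.9958 × 3.00 × 10^8 m/s.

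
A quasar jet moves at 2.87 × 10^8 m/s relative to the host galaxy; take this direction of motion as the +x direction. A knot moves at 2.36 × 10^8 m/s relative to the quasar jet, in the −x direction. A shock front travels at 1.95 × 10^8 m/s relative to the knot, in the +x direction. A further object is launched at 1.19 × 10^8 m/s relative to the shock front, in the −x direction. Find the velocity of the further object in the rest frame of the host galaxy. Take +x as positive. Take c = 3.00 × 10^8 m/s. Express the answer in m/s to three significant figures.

+2.50 × 10^8 m/s

Apply u = (u' + v)/(1 + u'v/c²) successively, working outward toward the host galaxy.
(Dividing each given speed by c = 3.00 × 10^8 m/s to work in units of c.)
Start: velocity of the quasar jet relative to the host galaxy = 0.9567c.
Compose with the knot (u' = -0.787 in the quasar jet frame): u_1 = (-0.787 + 0.957) / (1 + (-0.787)·0.957) = 0.1700/0.2474 = 0.6871.
Compose with the shock front (u' = 0.650 in the knot frame): u_2 = (0.650 + 0.687) / (1 + 0.650·0.687) = 1.3371/1.4466 = 0.9243.
Compose with the further object (u' = -0.397 in the shock front frame): u_3 = (-0.397 + 0.924) / (1 + (-0.397)·0.924) = 0.5276/0.6334 = 0.8331.
So u = 0.8331 × 3.00 × 10^8 m/s.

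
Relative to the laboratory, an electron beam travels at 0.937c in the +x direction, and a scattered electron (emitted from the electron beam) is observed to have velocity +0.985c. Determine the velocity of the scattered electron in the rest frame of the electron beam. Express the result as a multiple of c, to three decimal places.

+0.623c

Invert the composition law: u' = (u − v)/(1 − uv/c²).
u' = (0.985 − 0.937) / (1 − (0.985)(0.937)) = 0.0480/0.0771 = 0.6229.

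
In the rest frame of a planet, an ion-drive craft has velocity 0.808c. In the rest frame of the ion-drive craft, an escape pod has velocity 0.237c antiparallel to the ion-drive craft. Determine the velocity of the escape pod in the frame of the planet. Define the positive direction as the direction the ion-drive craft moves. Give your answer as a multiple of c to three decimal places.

With v = 0.808 and u' = -0.237 (in units of c),
u = (u' + v)/(1 + u'v/c²):
u = (-0.237 + 0.808) / (1 + (-0.237)·0.808) = 0.5710/0.8085 = 0.7062
(Galilean addition would give +0.571c.)

+0.706c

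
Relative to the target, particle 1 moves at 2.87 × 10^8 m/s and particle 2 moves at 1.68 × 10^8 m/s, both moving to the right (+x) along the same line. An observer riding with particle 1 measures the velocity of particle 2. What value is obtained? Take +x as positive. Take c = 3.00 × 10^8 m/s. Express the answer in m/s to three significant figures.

-2.56 × 10^8 m/s

β_A = 0.957, β_B = 0.560 (dividing each by c = 3.00 × 10^8 m/s).
Transform to A's frame with the inverse velocity-addition law: u' = (u − v)/(1 − uv/c²), taking u = β_B and v = β_A.
u' = (0.560 − 0.957) / (1 − (0.957)(0.560)) = -0.3967/0.4643 = -0.8544.
u' = -0.8544 × 3.00 × 10^8 m/s.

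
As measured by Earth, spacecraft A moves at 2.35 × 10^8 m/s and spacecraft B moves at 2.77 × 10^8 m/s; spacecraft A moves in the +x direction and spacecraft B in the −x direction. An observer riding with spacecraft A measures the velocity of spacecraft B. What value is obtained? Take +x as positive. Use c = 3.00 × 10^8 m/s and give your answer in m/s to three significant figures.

-2.97 × 10^8 m/s

β_A = 0.783, β_B = -0.923 (dividing each by c = 3.00 × 10^8 m/s).
Transform to A's frame with the inverse velocity-addition law: u' = (u − v)/(1 − uv/c²), taking u = β_B and v = β_A.
u' = (-0.923 − 0.783) / (1 − (0.783)(-0.923)) = -1.7067/1.7233 = -0.9904.
u' = -0.9904 × 3.00 × 10^8 m/s.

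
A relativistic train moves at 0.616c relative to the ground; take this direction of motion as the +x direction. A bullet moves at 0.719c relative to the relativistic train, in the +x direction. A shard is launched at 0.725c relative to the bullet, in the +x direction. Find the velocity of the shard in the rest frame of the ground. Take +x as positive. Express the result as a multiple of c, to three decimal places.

Apply u = (u' + v)/(1 + u'v/c²) successively, working outward toward the ground.
Start: velocity of the relativistic train relative to the ground = 0.6160c.
Compose with the bullet (u' = 0.719 in the relativistic train frame): u_1 = (0.719 + 0.616) / (1 + 0.719·0.616) = 1.3350/1.4429 = 0.9252.
Compose with the shard (u' = 0.725 in the bullet frame): u_2 = (0.725 + 0.925) / (1 + 0.725·0.925) = 1.6502/1.6708 = 0.9877.

0.988c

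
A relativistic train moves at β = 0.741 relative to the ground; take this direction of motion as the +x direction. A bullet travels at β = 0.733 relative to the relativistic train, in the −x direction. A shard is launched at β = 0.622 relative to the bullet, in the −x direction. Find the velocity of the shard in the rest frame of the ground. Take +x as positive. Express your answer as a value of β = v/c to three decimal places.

Apply u = (u' + v)/(1 + u'v/c²) successively, working outward toward the ground.
Start: velocity of the relativistic train relative to the ground = 0.7410c.
Compose with the bullet (u' = -0.733 in the relativistic train frame): u_1 = (-0.733 + 0.741) / (1 + (-0.733)·0.741) = 0.0080/0.4568 = 0.0175.
Compose with the shard (u' = -0.622 in the bullet frame): u_2 = (-0.622 + 0.018) / (1 + (-0.622)·0.018) = -0.6045/0.9891 = -0.6111.

β = -0.611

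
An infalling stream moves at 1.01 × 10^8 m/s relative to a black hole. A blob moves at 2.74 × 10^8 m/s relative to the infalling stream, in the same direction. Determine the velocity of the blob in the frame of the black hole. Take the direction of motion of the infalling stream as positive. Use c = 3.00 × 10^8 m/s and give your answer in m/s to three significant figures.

In units of c (dividing by 3.00 × 10^8 m/s): v = 0.337, u' = 0.913.
u = (u' + v)/(1 + u'v/c²):
u = (0.913 + 0.337) / (1 + 0.913·0.337) = 1.2500/1.3075 = 0.9560
Converting back: u = 0.9560 × 3.00 × 10^8 m/s.

2.87 × 10^8 m/s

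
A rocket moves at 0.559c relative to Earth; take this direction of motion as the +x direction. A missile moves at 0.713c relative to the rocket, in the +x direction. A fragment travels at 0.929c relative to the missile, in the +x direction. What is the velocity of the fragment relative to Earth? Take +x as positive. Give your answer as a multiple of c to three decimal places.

0.997c

Apply u = (u' + v)/(1 + u'v/c²) successively, working outward toward Earth.
Start: velocity of the rocket relative to Earth = 0.5590c.
Compose with the missile (u' = 0.713 in the rocket frame): u_1 = (0.713 + 0.559) / (1 + 0.713·0.559) = 1.2720/1.3986 = 0.9095.
Compose with the fragment (u' = 0.929 in the missile frame): u_2 = (0.929 + 0.910) / (1 + 0.929·0.910) = 1.8385/1.8449 = 0.9965.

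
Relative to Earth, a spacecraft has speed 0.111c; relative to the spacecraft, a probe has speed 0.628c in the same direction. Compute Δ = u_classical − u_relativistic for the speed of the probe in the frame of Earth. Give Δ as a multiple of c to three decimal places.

Galilean: u_cl = 0.628 + 0.111 = 0.7390.
Relativistic: u_rel = (0.628 + 0.111) / (1 + 0.628·0.111) = 0.7390/1.0697 = 0.6908.
Δ = 0.7390 − 0.6908 = 0.0482.

Δ = 0.048c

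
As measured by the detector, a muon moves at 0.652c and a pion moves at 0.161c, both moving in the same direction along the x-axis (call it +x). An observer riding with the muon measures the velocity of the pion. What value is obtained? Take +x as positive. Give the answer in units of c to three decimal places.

-0.549c

β_A = 0.652, β_B = 0.161.
Transform to A's frame with the inverse velocity-addition law: u' = (u − v)/(1 − uv/c²), taking u = β_B and v = β_A.
u' = (0.161 − 0.652) / (1 − (0.652)(0.161)) = -0.4910/0.8950 = -0.5486.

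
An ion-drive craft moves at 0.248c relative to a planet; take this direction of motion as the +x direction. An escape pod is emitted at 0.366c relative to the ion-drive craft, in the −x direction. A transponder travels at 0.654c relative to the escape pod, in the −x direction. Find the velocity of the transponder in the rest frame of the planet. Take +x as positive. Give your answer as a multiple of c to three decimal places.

Apply u = (u' + v)/(1 + u'v/c²) successively, working outward toward the planet.
Start: velocity of the ion-drive craft relative to the planet = 0.2480c.
Compose with the escape pod (u' = -0.366 in the ion-drive craft frame): u_1 = (-0.366 + 0.248) / (1 + (-0.366)·0.248) = -0.1180/0.9092 = -0.1298.
Compose with the transponder (u' = -0.654 in the escape pod frame): u_2 = (-0.654 + (-0.130)) / (1 + (-0.654)·(-0.130)) = -0.7838/1.0849 = -0.7225.

-0.722c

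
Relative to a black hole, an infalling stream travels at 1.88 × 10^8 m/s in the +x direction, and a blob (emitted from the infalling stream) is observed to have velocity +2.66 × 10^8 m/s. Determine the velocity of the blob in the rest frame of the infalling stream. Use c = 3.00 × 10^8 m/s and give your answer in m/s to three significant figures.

v = 0.627c, u = 0.887c.
Invert the composition law: u' = (u − v)/(1 − uv/c²).
u' = (0.887 − 0.627) / (1 − (0.887)(0.627)) = 0.2600/0.4444 = 0.5851.
u' = 0.5851 × 3.00 × 10^8 m/s.

+1.76 × 10^8 m/s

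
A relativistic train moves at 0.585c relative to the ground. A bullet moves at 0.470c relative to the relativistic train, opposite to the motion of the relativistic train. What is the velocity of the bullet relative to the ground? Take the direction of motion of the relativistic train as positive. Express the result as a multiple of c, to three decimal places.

+0.159c

With v = 0.585 and u' = -0.470 (in units of c),
u = (u' + v)/(1 + u'v/c²):
u = (-0.470 + 0.585) / (1 + (-0.470)·0.585) = 0.1150/0.7250 = 0.1586
(Galilean addition would give +0.115c.)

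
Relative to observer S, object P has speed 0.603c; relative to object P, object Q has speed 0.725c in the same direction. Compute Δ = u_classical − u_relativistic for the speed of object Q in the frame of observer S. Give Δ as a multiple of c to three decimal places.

Δ = 0.404c

Galilean: u_cl = 0.725 + 0.603 = 1.3280.
Relativistic: u_rel = (0.725 + 0.603) / (1 + 0.725·0.603) = 1.3280/1.4372 = 0.9240.
Δ = 1.3280 − 0.9240 = 0.4040.
(The classical prediction exceeds c; the relativistic result does not.)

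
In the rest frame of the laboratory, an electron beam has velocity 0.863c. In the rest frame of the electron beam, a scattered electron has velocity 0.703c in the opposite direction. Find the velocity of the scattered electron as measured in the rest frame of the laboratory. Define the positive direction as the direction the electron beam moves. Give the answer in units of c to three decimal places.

With v = 0.863 and u' = -0.703 (in units of c),
u = (u' + v)/(1 + u'v/c²):
u = (-0.703 + 0.863) / (1 + (-0.703)·0.863) = 0.1600/0.3933 = 0.4068
(Galilean addition would give +0.160c.)

+0.407c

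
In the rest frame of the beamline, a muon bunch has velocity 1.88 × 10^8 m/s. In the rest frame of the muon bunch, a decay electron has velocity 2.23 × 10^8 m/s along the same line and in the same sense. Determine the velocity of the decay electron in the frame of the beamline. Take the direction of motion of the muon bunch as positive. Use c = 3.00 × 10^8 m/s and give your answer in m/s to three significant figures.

2.80 × 10^8 m/s

In units of c (dividing by 3.00 × 10^8 m/s): v = 0.627, u' = 0.743.
u = (u' + v)/(1 + u'v/c²):
u = (0.743 + 0.627) / (1 + 0.743·0.627) = 1.3700/1.4658 = 0.9346
(Galilean addition would give +1.370c, exceeding c.)
Converting back: u = 0.9346 × 3.00 × 10^8 m/s.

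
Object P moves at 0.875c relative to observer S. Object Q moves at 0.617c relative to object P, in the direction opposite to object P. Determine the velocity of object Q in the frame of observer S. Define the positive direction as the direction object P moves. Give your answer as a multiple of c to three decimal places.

With v = 0.875 and u' = -0.617 (in units of c),
u = (u' + v)/(1 + u'v/c²):
u = (-0.617 + 0.875) / (1 + (-0.617)·0.875) = 0.2580/0.4601 = 0.5607
(Galilean addition would give +0.258c.)

+0.561c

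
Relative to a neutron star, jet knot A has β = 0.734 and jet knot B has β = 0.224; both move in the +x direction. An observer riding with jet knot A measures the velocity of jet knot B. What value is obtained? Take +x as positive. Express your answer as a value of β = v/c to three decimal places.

β = -0.610

β_A = 0.734, β_B = 0.224.
Transform to A's frame with the inverse velocity-addition law: u' = (u − v)/(1 − uv/c²), taking u = β_B and v = β_A.
u' = (0.224 − 0.734) / (1 − (0.734)(0.224)) = -0.5100/0.8356 = -0.6104.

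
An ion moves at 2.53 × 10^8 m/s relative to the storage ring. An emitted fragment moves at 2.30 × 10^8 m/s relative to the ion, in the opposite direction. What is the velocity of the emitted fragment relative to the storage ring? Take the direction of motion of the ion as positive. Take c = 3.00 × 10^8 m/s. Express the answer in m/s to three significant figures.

+6.51 × 10^7 m/s

In units of c (dividing by 3.00 × 10^8 m/s): v = 0.843, u' = -0.767.
u = (u' + v)/(1 + u'v/c²):
u = (-0.767 + 0.843) / (1 + (-0.767)·0.843) = 0.0767/0.3534 = 0.2169
(Galilean addition would give +0.077c.)
Converting back: u = 0.2169 × 3.00 × 10^8 m/s.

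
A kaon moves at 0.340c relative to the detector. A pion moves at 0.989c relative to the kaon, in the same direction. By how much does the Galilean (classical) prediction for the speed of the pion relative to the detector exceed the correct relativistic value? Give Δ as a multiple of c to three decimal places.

Δ = 0.334c

Galilean: u_cl = 0.989 + 0.340 = 1.3290.
Relativistic: u_rel = (0.989 + 0.340) / (1 + 0.989·0.340) = 1.3290/1.3363 = 0.9946.
Δ = 1.3290 − 0.9946 = 0.3344.
(The classical prediction exceeds c; the relativistic result does not.)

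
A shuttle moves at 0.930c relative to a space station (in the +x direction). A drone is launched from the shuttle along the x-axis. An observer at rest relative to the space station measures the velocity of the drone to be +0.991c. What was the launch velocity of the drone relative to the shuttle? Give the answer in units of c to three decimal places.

Invert the composition law: u' = (u − v)/(1 − uv/c²).
u' = (0.991 − 0.930) / (1 − (0.991)(0.930)) = 0.0610/0.0784 = 0.7784.

+0.778c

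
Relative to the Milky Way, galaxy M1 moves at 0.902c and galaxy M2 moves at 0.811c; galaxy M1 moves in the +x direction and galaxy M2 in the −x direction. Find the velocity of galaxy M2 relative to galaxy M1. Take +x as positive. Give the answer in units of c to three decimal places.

-0.989c

β_A = 0.902, β_B = -0.811.
Transform to A's frame with the inverse velocity-addition law: u' = (u − v)/(1 − uv/c²), taking u = β_B and v = β_A.
u' = (-0.811 − 0.902) / (1 − (0.902)(-0.811)) = -1.7130/1.7315 = -0.9893.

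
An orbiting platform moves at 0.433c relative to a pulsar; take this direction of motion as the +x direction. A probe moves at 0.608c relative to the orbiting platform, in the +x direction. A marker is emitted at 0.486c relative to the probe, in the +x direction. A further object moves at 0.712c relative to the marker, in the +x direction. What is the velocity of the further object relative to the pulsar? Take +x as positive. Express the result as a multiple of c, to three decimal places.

Apply u = (u' + v)/(1 + u'v/c²) successively, working outward toward the pulsar.
Start: velocity of the orbiting platform relative to the pulsar = 0.4330c.
Compose with the probe (u' = 0.608 in the orbiting platform frame): u_1 = (0.608 + 0.433) / (1 + 0.608·0.433) = 1.0410/1.2633 = 0.8241.
Compose with the marker (u' = 0.486 in the probe frame): u_2 = (0.486 + 0.824) / (1 + 0.486·0.824) = 1.3101/1.4005 = 0.9354.
Compose with the further object (u' = 0.712 in the marker frame): u_3 = (0.712 + 0.935) / (1 + 0.712·0.935) = 1.6474/1.6660 = 0.9888.

0.989c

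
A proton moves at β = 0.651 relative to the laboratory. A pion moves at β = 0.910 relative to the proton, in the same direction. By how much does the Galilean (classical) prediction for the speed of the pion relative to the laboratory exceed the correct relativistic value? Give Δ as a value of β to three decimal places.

Galilean: u_cl = 0.910 + 0.651 = 1.5610.
Relativistic: u_rel = (0.910 + 0.651) / (1 + 0.910·0.651) = 1.5610/1.5924 = 0.9803.
Δ = 1.5610 − 0.9803 = 0.5807.
(The classical prediction exceeds c; the relativistic result does not.)

Δ = 0.581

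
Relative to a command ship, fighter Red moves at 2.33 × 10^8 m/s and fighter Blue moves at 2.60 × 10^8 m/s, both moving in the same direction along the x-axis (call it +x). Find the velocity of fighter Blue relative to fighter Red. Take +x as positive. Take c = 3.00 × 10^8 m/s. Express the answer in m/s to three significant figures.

+8.26 × 10^7 m/s

β_A = 0.777, β_B = 0.867 (dividing each by c = 3.00 × 10^8 m/s).
Transform to A's frame with the inverse velocity-addition law: u' = (u − v)/(1 − uv/c²), taking u = β_B and v = β_A.
u' = (0.867 − 0.777) / (1 − (0.777)(0.867)) = 0.0900/0.3269 = 0.2753.
u' = 0.2753 × 3.00 × 10^8 m/s.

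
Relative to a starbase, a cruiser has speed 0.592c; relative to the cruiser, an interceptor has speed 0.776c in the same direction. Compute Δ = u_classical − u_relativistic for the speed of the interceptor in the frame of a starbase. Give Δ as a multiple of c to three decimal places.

Δ = 0.431c

Galilean: u_cl = 0.776 + 0.592 = 1.3680.
Relativistic: u_rel = (0.776 + 0.592) / (1 + 0.776·0.592) = 1.3680/1.4594 = 0.9374.
Δ = 1.3680 − 0.9374 = 0.4306.
(The classical prediction exceeds c; the relativistic result does not.)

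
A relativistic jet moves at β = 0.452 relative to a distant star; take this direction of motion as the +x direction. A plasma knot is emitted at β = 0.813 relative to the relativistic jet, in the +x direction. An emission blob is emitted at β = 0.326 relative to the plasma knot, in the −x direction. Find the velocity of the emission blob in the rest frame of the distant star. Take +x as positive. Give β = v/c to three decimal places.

Apply u = (u' + v)/(1 + u'v/c²) successively, working outward toward the distant star.
Start: velocity of the relativistic jet relative to the distant star = 0.4520c.
Compose with the plasma knot (u' = 0.813 in the relativistic jet frame): u_1 = (0.813 + 0.452) / (1 + 0.813·0.452) = 1.2650/1.3675 = 0.9251.
Compose with the emission blob (u' = -0.326 in the plasma knot frame): u_2 = (-0.326 + 0.925) / (1 + (-0.326)·0.925) = 0.5991/0.6984 = 0.8577.

β = +0.858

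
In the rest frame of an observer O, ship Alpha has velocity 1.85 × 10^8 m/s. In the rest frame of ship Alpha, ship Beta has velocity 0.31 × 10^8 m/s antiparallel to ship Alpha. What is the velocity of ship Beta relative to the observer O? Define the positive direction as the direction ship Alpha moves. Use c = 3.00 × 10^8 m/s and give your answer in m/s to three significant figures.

In units of c (dividing by 3.00 × 10^8 m/s): v = 0.617, u' = -0.103.
u = (u' + v)/(1 + u'v/c²):
u = (-0.103 + 0.617) / (1 + (-0.103)·0.617) = 0.5133/0.9363 = 0.5483
Converting back: u = 0.5483 × 3.00 × 10^8 m/s.

+1.64 × 10^8 m/s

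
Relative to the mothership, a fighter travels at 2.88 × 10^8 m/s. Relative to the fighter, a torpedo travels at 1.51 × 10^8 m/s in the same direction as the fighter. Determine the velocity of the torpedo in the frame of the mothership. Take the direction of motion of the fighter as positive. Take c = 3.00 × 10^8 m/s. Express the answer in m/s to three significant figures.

In units of c (dividing by 3.00 × 10^8 m/s): v = 0.960, u' = 0.503.
u = (u' + v)/(1 + u'v/c²):
u = (0.503 + 0.960) / (1 + 0.503·0.960) = 1.4633/1.4832 = 0.9866
(Galilean addition would give +1.463c, exceeding c.)
Converting back: u = 0.9866 × 3.00 × 10^8 m/s.

2.96 × 10^8 m/s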